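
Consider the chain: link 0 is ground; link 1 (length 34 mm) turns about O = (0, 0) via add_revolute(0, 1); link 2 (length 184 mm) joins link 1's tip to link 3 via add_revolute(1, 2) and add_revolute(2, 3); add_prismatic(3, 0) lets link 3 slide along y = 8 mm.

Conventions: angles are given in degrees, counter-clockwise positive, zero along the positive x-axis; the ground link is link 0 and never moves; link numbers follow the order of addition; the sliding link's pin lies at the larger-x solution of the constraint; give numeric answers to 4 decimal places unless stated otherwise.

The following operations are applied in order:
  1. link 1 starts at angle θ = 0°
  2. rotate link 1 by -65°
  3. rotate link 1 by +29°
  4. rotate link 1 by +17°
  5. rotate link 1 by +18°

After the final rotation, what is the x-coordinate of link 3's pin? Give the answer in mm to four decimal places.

geometry: r = 34 mm, L = 184 mm, e = 8 mm; θ starts at 0°
rotate link 1 by -65°: θ ← 0° -65° = -65°
rotate link 1 by +29°: θ ← -65° +29° = -36°
rotate link 1 by +17°: θ ← -36° +17° = -19°
rotate link 1 by +18°: θ ← -19° +18° = -1°
crank pin P = (r cos θ, r sin θ) = (33.994822, -0.593382)
h = r sin θ − e = -0.593382 − 8 = -8.593382
x = r cos θ + √(L² − h²) = 33.994822 + 183.799221 = 217.794043

217.7940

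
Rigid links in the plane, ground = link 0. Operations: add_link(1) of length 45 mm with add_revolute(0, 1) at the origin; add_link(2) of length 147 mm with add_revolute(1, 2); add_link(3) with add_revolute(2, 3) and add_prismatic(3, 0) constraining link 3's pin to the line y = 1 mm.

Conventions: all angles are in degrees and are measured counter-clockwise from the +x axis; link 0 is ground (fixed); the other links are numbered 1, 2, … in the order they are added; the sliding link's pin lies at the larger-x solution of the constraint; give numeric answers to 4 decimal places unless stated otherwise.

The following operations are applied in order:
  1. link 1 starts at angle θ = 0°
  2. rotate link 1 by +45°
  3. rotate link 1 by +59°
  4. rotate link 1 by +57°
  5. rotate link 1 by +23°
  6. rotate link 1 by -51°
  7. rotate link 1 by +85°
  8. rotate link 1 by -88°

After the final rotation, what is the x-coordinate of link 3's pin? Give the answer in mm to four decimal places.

geometry: r = 45 mm, L = 147 mm, e = 1 mm; θ starts at 0°
rotate link 1 by +45°: θ ← 0° +45° = 45°
rotate link 1 by +59°: θ ← 45° +59° = 104°
rotate link 1 by +57°: θ ← 104° +57° = 161°
rotate link 1 by +23°: θ ← 161° +23° = 184°
rotate link 1 by -51°: θ ← 184° -51° = 133°
rotate link 1 by +85°: θ ← 133° +85° = 218°
rotate link 1 by -88°: θ ← 218° -88° = 130°
crank pin P = (r cos θ, r sin θ) = (-28.925442, 34.472000)
h = r sin θ − e = 34.472000 − 1 = 33.472000
x = r cos θ + √(L² − h²) = -28.925442 + 143.138483 = 114.213040

114.2130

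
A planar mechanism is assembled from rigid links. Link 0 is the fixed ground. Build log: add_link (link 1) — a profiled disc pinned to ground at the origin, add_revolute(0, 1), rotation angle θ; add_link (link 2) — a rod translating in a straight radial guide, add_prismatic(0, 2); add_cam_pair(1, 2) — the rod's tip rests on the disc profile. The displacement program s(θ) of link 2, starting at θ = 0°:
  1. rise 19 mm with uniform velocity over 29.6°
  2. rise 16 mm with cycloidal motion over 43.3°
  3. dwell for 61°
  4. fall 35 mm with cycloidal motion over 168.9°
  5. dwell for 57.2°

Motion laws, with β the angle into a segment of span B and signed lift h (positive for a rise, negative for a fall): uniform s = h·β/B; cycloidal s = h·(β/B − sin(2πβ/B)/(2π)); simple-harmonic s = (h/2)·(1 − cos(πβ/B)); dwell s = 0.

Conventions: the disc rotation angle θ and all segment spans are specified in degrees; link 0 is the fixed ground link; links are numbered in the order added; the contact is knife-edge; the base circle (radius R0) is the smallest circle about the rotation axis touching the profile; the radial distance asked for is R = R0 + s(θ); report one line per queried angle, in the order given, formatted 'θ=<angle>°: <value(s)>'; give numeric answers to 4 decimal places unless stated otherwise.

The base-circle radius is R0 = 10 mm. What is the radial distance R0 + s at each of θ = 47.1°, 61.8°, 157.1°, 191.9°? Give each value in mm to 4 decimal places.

seg 1 [0°–29.6°] uniform, h=19: full span → s += 19 → s = 19.0000
seg 2 [29.6°–72.9°] cycloidal, h=16: θ=47.1° here. β=17.5, B=43.3. 16·(0.4042 − sin(2π·0.4042)/(2π)) = 5.0240 → s = 24.0240
seg 2 [29.6°–72.9°] cycloidal, h=16: θ=61.8° here. β=32.2, B=43.3. 16·(0.7436 − sin(2π·0.7436)/(2π)) = 14.4428 → s = 33.4428
seg 2 [29.6°–72.9°] cycloidal, h=16: full span → s += 16 → s = 35.0000
seg 3 [72.9°–133.9°] dwell: s stays 35.0000
seg 4 [133.9°–302.8°] cycloidal, h=-35: θ=157.1° here. β=23.2, B=168.9. -35·(0.1374 − sin(2π·0.1374)/(2π)) = -0.5750 → s = 34.4250
seg 4 [133.9°–302.8°] cycloidal, h=-35: θ=191.9° here. β=58, B=168.9. -35·(0.3434 − sin(2π·0.3434)/(2π)) = -7.3805 → s = 27.6195
θ=47.1°: R = R0 + s = 10 + 24.0240 = 34.0240
θ=61.8°: R = R0 + s = 10 + 33.4428 = 43.4428
θ=157.1°: R = R0 + s = 10 + 34.4250 = 44.4250
θ=191.9°: R = R0 + s = 10 + 27.6195 = 37.6195

θ=47.1°: 34.0240
θ=61.8°: 43.4428
θ=157.1°: 44.4250
θ=191.9°: 37.6195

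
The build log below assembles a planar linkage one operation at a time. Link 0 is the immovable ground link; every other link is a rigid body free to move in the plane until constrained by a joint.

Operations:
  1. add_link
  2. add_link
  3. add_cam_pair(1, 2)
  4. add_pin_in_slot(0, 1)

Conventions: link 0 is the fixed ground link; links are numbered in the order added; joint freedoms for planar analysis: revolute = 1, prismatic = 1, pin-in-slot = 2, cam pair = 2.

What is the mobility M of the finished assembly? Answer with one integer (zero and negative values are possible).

(L,J1,J2)=(1,0,0); link0 fixed
link1: (2,0,0)
link2: (3,0,0)
C 1-2 [J2]: (3,0,1)
PS 0-1 [J2]: (3,0,2)
Grübler: 3·2 − 2·0 − 2 = 4

M = 4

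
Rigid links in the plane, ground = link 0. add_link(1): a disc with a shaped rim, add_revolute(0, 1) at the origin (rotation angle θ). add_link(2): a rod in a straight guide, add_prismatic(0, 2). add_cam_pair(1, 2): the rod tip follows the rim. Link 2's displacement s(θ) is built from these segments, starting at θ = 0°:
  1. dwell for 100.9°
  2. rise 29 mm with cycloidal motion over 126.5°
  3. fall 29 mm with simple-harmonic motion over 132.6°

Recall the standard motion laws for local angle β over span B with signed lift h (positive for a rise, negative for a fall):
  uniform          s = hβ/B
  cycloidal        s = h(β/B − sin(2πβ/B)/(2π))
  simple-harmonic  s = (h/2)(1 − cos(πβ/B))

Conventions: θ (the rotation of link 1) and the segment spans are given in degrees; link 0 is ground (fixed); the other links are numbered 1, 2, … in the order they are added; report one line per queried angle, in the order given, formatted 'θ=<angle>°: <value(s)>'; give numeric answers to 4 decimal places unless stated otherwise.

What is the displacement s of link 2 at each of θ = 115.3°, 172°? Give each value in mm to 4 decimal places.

segment 1 (0° to 100.9°, dwell): s unchanged at 0.0000
θ = 115.3° falls in segment 2 (100.9° to 227.4°, cycloidal, h = 29): β = 115.3 − 100.9 = 14.4°, B = 126.5°; Δs = 29·(0.1138 − sin(2π·0.1138)/(2π)) = 0.2744; s = 0.0000 + 0.2744 = 0.2744
θ = 172° falls in segment 2 (100.9° to 227.4°, cycloidal, h = 29): β = 172 − 100.9 = 71.1°, B = 126.5°; Δs = 29·(0.5621 − sin(2π·0.5621)/(2π)) = 18.0540; s = 0.0000 + 18.0540 = 18.0540

θ=115.3°: 0.2744
θ=172°: 18.0540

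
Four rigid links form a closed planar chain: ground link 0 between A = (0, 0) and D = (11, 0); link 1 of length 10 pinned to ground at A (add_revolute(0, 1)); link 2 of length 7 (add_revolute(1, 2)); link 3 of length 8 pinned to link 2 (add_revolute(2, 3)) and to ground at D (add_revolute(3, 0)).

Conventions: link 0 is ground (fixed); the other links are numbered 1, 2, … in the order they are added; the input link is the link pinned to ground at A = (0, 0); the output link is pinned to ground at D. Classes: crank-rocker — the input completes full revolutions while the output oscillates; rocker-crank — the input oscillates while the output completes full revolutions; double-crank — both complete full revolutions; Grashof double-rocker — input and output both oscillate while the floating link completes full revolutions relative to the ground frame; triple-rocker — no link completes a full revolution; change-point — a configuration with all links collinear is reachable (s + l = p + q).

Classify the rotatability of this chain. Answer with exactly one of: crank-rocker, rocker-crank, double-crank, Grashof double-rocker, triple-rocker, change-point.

lengths: ground=11, input=10, coupler=7, output=8
sorted: s=7 (shortest), l=11 (longest), p+q=18
s + l = 18 vs p + q = 18
s + l = p + q → change-point (collinear configuration reachable)

change-point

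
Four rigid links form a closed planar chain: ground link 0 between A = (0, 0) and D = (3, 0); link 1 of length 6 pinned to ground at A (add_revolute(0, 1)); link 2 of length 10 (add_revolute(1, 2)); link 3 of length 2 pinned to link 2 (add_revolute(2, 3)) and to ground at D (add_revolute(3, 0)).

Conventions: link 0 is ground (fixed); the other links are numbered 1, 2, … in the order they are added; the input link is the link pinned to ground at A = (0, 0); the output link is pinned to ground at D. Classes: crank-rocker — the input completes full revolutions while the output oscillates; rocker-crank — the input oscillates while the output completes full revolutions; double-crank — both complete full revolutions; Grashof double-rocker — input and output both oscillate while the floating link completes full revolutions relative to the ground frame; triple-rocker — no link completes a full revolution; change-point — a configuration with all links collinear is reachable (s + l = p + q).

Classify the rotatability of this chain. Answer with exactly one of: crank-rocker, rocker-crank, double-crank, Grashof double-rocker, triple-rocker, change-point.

lengths: ground=3, input=6, coupler=10, output=2
sorted: s=2 (shortest), l=10 (longest), p+q=9
s + l = 12 vs p + q = 9
s + l > p + q → non-Grashof → no link fully rotates → triple-rocker

triple-rocker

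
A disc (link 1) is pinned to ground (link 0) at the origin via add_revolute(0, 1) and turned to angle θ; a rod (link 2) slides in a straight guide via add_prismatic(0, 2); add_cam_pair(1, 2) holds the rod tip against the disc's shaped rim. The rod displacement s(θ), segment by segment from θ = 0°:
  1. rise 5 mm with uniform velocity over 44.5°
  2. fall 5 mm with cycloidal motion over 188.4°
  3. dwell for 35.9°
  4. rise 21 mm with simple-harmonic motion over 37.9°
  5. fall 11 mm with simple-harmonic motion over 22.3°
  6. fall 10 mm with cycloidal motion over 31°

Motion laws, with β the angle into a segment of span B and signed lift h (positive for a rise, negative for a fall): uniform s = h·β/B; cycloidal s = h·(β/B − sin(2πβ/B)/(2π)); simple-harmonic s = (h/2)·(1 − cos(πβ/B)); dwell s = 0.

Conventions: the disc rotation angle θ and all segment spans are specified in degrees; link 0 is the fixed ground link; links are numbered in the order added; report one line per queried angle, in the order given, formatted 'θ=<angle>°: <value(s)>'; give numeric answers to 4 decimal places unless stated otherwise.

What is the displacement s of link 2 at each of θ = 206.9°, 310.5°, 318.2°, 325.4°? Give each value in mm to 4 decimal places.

segment 1 (0° to 44.5°, uniform, h = 5) is passed completely: s = 0.0000 + (5) = 5.0000
θ = 206.9° falls in segment 2 (44.5° to 232.9°, cycloidal, h = -5): β = 206.9 − 44.5 = 162.4°, B = 188.4°; Δs = -5·(0.8620 − sin(2π·0.8620)/(2π)) = -4.9167; s = 5.0000 − 4.9167 = 0.0833
segment 2 (44.5° to 232.9°, cycloidal, h = -5) is passed completely: s = 5.0000 + (-5) = 0.0000
segment 3 (232.9° to 268.8°, dwell): s unchanged at 0.0000
segment 4 (268.8° to 306.7°, simple-harmonic, h = 21) is passed completely: s = 0.0000 + (21) = 21.0000
θ = 310.5° falls in segment 5 (306.7° to 329°, simple-harmonic, h = -11): β = 310.5 − 306.7 = 3.8°, B = 22.3°; Δs = -11/2·(1 − cos(π·0.1704)) = -0.7695; s = 21.0000 − 0.7695 = 20.2305
θ = 318.2° falls in segment 5 (306.7° to 329°, simple-harmonic, h = -11): β = 318.2 − 306.7 = 11.5°, B = 22.3°; Δs = -11/2·(1 − cos(π·0.5157)) = -5.7711; s = 21.0000 − 5.7711 = 15.2289
θ = 325.4° falls in segment 5 (306.7° to 329°, simple-harmonic, h = -11): β = 325.4 − 306.7 = 18.7°, B = 22.3°; Δs = -11/2·(1 − cos(π·0.8386)) = -10.3077; s = 21.0000 − 10.3077 = 10.6923

θ=206.9°: 0.0833
θ=310.5°: 20.2305
θ=318.2°: 15.2289
θ=325.4°: 10.6923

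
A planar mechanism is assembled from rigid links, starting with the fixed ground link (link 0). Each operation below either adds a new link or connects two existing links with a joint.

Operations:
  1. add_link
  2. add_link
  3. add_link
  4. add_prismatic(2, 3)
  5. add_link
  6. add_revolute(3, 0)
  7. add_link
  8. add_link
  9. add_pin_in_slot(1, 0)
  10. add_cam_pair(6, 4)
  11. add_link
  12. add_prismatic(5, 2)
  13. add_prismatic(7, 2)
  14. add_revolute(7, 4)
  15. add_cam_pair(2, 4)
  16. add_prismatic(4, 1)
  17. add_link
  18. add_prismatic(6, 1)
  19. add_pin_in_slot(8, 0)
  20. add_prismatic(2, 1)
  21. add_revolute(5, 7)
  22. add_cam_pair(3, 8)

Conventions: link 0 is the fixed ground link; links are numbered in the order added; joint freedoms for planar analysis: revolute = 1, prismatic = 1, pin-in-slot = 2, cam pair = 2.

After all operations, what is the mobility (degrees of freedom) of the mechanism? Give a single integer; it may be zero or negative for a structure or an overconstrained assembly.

L=1 J1=0 J2=0
add link → L=2 J1=0 J2=0
add link → L=3 J1=0 J2=0
add link → L=4 J1=0 J2=0
P@2,3 dof=1 J1 → L=4 J1=1 J2=0
add link → L=5 J1=1 J2=0
R@3,0 dof=1 J1 → L=5 J1=2 J2=0
add link → L=6 J1=2 J2=0
add link → L=7 J1=2 J2=0
PS@1,0 dof=2 J2 → L=7 J1=2 J2=1
C@6,4 dof=2 J2 → L=7 J1=2 J2=2
add link → L=8 J1=2 J2=2
P@5,2 dof=1 J1 → L=8 J1=3 J2=2
P@7,2 dof=1 J1 → L=8 J1=4 J2=2
R@7,4 dof=1 J1 → L=8 J1=5 J2=2
C@2,4 dof=2 J2 → L=8 J1=5 J2=3
P@4,1 dof=1 J1 → L=8 J1=6 J2=3
add link → L=9 J1=6 J2=3
P@6,1 dof=1 J1 → L=9 J1=7 J2=3
PS@8,0 dof=2 J2 → L=9 J1=7 J2=4
P@2,1 dof=1 J1 → L=9 J1=8 J2=4
R@5,7 dof=1 J1 → L=9 J1=9 J2=4
C@3,8 dof=2 J2 → L=9 J1=9 J2=5
M=3(L−1)−2J1−J2=3·8−2·9−5=1

M = 1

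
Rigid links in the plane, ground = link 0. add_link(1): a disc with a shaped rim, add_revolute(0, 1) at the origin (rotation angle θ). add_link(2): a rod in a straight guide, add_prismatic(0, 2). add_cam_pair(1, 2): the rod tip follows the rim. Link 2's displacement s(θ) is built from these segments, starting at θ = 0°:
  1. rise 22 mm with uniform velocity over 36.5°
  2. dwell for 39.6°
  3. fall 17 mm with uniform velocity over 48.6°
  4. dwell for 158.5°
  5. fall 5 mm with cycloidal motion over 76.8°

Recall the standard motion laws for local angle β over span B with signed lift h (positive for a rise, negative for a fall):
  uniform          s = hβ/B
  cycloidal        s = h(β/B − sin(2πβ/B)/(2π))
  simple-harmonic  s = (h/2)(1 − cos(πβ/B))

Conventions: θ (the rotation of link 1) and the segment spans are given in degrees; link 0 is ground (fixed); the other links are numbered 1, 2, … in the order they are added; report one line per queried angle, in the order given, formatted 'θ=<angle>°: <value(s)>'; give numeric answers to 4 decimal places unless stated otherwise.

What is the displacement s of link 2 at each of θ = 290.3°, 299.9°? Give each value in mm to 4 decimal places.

segment 1 (0° to 36.5°, uniform, h = 22) is passed completely: s = 0.0000 + (22) = 22.0000
segment 2 (36.5° to 76.1°, dwell): s unchanged at 22.0000
segment 3 (76.1° to 124.7°, uniform, h = -17) is passed completely: s = 22.0000 + (-17) = 5.0000
segment 4 (124.7° to 283.2°, dwell): s unchanged at 5.0000
θ = 290.3° falls in segment 5 (283.2° to 360°, cycloidal, h = -5): β = 290.3 − 283.2 = 7.1°, B = 76.8°; Δs = -5·(0.0924 − sin(2π·0.0924)/(2π)) = -0.0256; s = 5.0000 − 0.0256 = 4.9744
θ = 299.9° falls in segment 5 (283.2° to 360°, cycloidal, h = -5): β = 299.9 − 283.2 = 16.7°, B = 76.8°; Δs = -5·(0.2174 − sin(2π·0.2174)/(2π)) = -0.3081; s = 5.0000 − 0.3081 = 4.6919

θ=290.3°: 4.9744
θ=299.9°: 4.6919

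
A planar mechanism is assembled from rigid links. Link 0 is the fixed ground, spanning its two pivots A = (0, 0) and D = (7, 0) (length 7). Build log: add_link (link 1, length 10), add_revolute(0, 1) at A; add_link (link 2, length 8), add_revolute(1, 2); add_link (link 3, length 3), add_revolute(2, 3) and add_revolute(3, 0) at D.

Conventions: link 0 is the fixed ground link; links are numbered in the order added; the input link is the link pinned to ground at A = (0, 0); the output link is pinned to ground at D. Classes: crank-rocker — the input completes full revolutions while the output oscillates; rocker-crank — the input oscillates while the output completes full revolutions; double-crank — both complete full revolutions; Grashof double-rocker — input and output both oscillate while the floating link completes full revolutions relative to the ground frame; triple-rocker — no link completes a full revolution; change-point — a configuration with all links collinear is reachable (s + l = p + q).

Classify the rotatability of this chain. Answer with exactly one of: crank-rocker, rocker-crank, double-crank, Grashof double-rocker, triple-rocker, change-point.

lengths: ground=7, input=10, coupler=8, output=3
sorted: s=3 (shortest), l=10 (longest), p+q=15
s + l = 13 vs p + q = 15
s + l < p + q (Grashof) with shortest = output link → rocker-crank

rocker-crank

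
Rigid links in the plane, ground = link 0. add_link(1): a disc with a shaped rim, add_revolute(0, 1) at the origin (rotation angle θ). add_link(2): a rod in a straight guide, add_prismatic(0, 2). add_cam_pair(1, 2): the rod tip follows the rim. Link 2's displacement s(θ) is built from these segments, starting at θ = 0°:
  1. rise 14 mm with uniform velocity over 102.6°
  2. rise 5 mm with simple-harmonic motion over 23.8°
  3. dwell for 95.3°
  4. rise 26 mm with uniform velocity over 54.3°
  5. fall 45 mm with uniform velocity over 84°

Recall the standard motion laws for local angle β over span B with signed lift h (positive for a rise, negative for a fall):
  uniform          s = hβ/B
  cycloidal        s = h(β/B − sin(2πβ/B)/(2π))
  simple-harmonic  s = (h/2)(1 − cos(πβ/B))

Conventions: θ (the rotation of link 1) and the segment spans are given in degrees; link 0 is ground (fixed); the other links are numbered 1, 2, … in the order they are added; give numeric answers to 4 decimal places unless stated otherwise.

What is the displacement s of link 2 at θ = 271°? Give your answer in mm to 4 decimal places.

segment 1 (0° to 102.6°, uniform, h = 14) is passed completely: s = 0.0000 + (14) = 14.0000
segment 2 (102.6° to 126.4°, simple-harmonic, h = 5) is passed completely: s = 14.0000 + (5) = 19.0000
segment 3 (126.4° to 221.7°, dwell): s unchanged at 19.0000
θ = 271° falls in segment 4 (221.7° to 276°, uniform, h = 26): β = 271 − 221.7 = 49.3°, B = 54.3°; Δs = 26·49.3/54.3 = 23.6059; s = 19.0000 + 23.6059 = 42.6059

42.6059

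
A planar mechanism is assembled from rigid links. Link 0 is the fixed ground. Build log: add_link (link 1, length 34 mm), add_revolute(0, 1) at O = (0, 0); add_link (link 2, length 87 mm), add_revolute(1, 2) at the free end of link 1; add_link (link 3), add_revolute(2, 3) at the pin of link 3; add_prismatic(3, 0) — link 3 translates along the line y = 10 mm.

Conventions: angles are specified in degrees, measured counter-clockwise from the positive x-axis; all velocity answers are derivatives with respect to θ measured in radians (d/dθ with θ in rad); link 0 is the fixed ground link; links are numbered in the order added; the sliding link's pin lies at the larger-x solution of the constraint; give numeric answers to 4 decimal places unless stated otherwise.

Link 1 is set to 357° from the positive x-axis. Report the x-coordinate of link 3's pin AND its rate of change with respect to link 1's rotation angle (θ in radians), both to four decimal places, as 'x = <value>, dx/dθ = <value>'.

geometry: r = 34 mm, L = 87 mm, e = 10 mm
crank pin P = (r cos θ, r sin θ) = (33.953404, -1.779423)
h = r sin θ − e = -1.779423 − 10 = -11.779423
x = r cos θ + √(L² − h²) = 33.953404 + 86.198870 = 120.152274
dx/dθ = −r sin θ − h·r cos θ/√(L² − h²) (θ in radians; h = -11.779423) = 6.419292

x = 120.1523, dx/dθ = 6.4193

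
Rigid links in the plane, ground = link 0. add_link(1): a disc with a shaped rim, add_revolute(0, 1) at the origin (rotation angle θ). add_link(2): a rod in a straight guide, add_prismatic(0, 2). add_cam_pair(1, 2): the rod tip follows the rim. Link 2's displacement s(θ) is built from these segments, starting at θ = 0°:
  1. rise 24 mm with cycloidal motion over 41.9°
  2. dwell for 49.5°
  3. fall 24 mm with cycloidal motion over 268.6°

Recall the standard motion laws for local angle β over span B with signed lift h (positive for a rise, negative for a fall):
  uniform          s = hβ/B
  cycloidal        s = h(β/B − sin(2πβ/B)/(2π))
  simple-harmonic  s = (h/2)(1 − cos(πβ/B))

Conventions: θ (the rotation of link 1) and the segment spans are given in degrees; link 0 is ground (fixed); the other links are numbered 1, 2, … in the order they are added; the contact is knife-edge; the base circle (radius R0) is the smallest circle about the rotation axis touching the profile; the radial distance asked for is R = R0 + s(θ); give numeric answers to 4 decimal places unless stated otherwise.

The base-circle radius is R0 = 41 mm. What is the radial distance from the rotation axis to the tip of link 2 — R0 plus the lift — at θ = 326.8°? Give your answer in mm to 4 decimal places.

segment 1 (0° to 41.9°, cycloidal, h = 24) is passed completely: s = 0.0000 + (24) = 24.0000
segment 2 (41.9° to 91.4°, dwell): s unchanged at 24.0000
θ = 326.8° falls in segment 3 (91.4° to 360°, cycloidal, h = -24): β = 326.8 − 91.4 = 235.4°, B = 268.6°; Δs = -24·(0.8764 − sin(2π·0.8764)/(2π)) = -23.7107; s = 24.0000 − 23.7107 = 0.2893
R = R0 + s = 41 + 0.2893 = 41.2893

41.2893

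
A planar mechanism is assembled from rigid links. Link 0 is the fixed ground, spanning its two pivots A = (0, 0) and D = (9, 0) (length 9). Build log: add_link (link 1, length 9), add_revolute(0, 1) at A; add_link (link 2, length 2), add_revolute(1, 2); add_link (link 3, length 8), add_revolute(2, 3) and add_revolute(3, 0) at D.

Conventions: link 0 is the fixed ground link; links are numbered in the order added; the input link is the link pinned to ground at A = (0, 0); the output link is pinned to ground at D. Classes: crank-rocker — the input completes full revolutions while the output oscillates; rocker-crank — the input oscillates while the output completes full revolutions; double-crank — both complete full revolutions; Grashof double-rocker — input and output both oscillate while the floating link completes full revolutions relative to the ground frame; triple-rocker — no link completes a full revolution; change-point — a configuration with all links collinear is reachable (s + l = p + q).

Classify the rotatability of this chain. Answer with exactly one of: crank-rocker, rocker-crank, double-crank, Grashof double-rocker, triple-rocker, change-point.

lengths: ground=9, input=9, coupler=2, output=8
sorted: s=2 (shortest), l=9 (longest), p+q=17
s + l = 11 vs p + q = 17
s + l < p + q (Grashof) with shortest = coupler link → Grashof double-rocker

Grashof double-rocker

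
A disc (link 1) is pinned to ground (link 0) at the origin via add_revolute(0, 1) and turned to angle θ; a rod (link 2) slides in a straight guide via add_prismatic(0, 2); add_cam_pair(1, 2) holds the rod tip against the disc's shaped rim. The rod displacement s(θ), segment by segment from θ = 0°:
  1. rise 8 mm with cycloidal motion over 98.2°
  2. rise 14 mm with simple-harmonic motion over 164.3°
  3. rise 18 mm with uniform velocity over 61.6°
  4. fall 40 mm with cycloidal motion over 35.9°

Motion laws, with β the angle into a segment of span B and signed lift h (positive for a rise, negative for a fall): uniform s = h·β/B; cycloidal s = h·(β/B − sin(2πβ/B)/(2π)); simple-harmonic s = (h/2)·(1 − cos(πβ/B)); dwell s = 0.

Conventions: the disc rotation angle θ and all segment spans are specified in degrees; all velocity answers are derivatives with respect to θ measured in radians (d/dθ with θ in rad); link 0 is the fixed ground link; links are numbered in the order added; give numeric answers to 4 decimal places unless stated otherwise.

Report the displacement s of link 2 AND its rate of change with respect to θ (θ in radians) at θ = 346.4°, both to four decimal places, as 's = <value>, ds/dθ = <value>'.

segment 1 (0° to 98.2°, cycloidal, h = 8) is passed completely: s = 0.0000 + (8) = 8.0000
segment 2 (98.2° to 262.5°, simple-harmonic, h = 14) is passed completely: s = 8.0000 + (14) = 22.0000
segment 3 (262.5° to 324.1°, uniform, h = 18) is passed completely: s = 22.0000 + (18) = 40.0000
θ = 346.4° falls in segment 4 (324.1° to 360°, cycloidal, h = -40): β = 346.4 − 324.1 = 22.3°, B = 35.9°; Δs = -40·(0.6212 − sin(2π·0.6212)/(2π)) = -29.2388; s = 40.0000 − 29.2388 = 10.7612
velocity in seg [324.1°–360°] (cycloidal), θ in radians: β = 22.3° = 0.3892 rad, B = 35.9° = 0.6266 rad; ds/dθ = (h/B)(1 − cos(2πβ/B)) = ((-40)/0.6266)(1 − cos(2π·0.6212)) = -110.053670 mm/rad

s = 10.7612, ds/dθ = -110.0537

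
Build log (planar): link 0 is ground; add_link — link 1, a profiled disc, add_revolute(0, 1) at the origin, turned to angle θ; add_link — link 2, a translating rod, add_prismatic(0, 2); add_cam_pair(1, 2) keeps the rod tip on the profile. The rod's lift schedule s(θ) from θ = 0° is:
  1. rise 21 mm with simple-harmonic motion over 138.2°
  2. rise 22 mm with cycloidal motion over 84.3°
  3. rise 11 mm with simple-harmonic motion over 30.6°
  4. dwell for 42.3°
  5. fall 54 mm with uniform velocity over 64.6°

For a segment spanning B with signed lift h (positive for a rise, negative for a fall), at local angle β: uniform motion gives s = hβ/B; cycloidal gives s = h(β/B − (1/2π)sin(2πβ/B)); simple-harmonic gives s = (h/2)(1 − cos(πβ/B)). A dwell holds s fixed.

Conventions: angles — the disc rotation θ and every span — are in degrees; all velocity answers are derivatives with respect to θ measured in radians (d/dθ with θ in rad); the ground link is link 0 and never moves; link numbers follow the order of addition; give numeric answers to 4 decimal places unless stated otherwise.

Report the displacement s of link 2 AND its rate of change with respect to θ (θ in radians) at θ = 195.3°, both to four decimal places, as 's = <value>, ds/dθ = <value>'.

seg 1 [0°–138.2°] simple-harmonic, h=21: full span → s += 21 → s = 21.0000
seg 2 [138.2°–222.5°] cycloidal, h=22: θ=195.3° here. β=57.1, B=84.3. 22·(0.6773 − sin(2π·0.6773)/(2π)) = 18.0444 → s = 39.0444
velocity in seg [138.2°–222.5°] (cycloidal), θ in radians: β = 57.1° = 0.9966 rad, B = 84.3° = 1.4713 rad; ds/dθ = (h/B)(1 − cos(2πβ/B)) = (22/1.4713)(1 − cos(2π·0.6773)) = 21.544143 mm/rad

s = 39.0444, ds/dθ = 21.5441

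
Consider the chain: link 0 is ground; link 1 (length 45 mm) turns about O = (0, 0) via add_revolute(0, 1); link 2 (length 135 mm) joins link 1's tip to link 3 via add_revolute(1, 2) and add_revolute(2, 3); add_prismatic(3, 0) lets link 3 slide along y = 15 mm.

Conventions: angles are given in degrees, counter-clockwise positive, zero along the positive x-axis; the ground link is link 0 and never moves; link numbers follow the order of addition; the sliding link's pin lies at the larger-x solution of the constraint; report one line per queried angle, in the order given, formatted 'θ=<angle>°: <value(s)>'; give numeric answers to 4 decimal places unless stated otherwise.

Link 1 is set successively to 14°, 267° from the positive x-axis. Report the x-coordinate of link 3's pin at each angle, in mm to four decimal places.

geometry: r = 45 mm, L = 135 mm, e = 15 mm
θ=14°: crank pin P = (r cos θ, r sin θ) = (43.663308, 10.886485)
θ=14°: h = r sin θ − e = 10.886485 − 15 = -4.113515
θ=14°: x = r cos θ + √(L² − h²) = 43.663308 + 134.937315 = 178.600623
θ=267°: crank pin P = (r cos θ, r sin θ) = (-2.355118, -44.938329)
θ=267°: h = r sin θ − e = -44.938329 − 15 = -59.938329
θ=267°: x = r cos θ + √(L² − h²) = -2.355118 + 120.964444 = 118.609326

θ=14°: 178.6006
θ=267°: 118.6093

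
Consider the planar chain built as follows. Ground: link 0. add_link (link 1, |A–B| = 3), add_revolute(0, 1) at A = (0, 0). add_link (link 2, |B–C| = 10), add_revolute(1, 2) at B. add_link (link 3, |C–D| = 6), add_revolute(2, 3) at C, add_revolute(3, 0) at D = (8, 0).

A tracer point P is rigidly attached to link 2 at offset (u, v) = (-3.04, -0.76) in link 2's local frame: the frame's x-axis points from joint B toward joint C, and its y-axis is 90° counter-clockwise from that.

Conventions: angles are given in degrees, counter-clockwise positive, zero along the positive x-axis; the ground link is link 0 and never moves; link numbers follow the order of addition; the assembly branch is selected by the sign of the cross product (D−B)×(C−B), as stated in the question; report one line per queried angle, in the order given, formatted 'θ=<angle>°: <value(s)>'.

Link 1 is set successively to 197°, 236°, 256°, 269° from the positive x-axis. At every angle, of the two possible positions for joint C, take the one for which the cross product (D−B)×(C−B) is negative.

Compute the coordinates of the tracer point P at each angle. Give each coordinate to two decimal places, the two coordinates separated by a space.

A=(0,0), D=(8.00,0)
θ=197°: B = A + 3.00·(cos197°, sin197°) = (-2.8689, -0.8771)
θ=197°: |BD| = 10.9042
θ=197°: circle(B,10.00) ∩ circle(D,6.00): a=8.3868, h=5.4463
θ=197°:   candidates: C₊=(5.0526,5.2262) cross=59.388; C₋=(5.9288,-5.6312) cross=-59.388
θ=197°:   branch - wants cross < 0 → take C=(5.9288,-5.6312) (cross=-59.388)
θ=197°: ex = (C−B)/|BC| = (0.8798,-0.4754); ey = (0.4754,0.8798)
θ=197°: P = B + -3.04·ex + -0.76·ey = (-5.9047,-0.1005)
θ=236°: B = A + 3.00·(cos236°, sin236°) = (-1.6776, -2.4871)
θ=236°: |BD| = 9.9921
θ=236°: circle(B,10.00) ∩ circle(D,6.00): a=8.1986, h=5.7257
θ=236°:   candidates: C₊=(4.8378,5.0991) cross=57.211; C₋=(7.6881,-5.9919) cross=-57.211
θ=236°:   branch - wants cross < 0 → take C=(7.6881,-5.9919) (cross=-57.211)
θ=236°: ex = (C−B)/|BC| = (0.9366,-0.3505); ey = (0.3505,0.9366)
θ=236°: P = B + -3.04·ex + -0.76·ey = (-4.7911,-2.1335)
θ=256°: B = A + 3.00·(cos256°, sin256°) = (-0.7258, -2.9109)
θ=256°: |BD| = 9.1985
θ=256°: circle(B,10.00) ∩ circle(D,6.00): a=8.0781, h=5.8945
θ=256°:   candidates: C₊=(5.0718,5.2370) cross=54.220; C₋=(8.8025,-5.9461) cross=-54.220
θ=256°:   branch - wants cross < 0 → take C=(8.8025,-5.9461) (cross=-54.220)
θ=256°: ex = (C−B)/|BC| = (0.9528,-0.3035); ey = (0.3035,0.9528)
θ=256°: P = B + -3.04·ex + -0.76·ey = (-3.8530,-2.7123)
θ=269°: B = A + 3.00·(cos269°, sin269°) = (-0.0524, -2.9995)
θ=269°: |BD| = 8.5929
θ=269°: circle(B,10.00) ∩ circle(D,6.00): a=8.0205, h=5.9726
θ=269°:   candidates: C₊=(5.3787,5.3971) cross=51.322; C₋=(9.5485,-5.7967) cross=-51.322
θ=269°:   branch - wants cross < 0 → take C=(9.5485,-5.7967) (cross=-51.322)
θ=269°: ex = (C−B)/|BC| = (0.9601,-0.2797); ey = (0.2797,0.9601)
θ=269°: P = B + -3.04·ex + -0.76·ey = (-3.1836,-2.8789)

θ=197°: -5.90 -0.10
θ=236°: -4.79 -2.13
θ=256°: -3.85 -2.71
θ=269°: -3.18 -2.88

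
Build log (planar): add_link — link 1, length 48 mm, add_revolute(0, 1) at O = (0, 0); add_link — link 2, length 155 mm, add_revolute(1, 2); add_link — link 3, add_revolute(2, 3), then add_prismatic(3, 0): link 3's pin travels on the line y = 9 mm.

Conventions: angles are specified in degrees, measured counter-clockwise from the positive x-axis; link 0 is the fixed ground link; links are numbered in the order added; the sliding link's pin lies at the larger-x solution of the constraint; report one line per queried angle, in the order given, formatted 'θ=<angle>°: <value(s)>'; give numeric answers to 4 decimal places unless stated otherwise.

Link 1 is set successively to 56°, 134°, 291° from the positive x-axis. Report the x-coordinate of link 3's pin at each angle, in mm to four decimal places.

geometry: r = 48 mm, L = 155 mm, e = 9 mm
θ=56°: crank pin P = (r cos θ, r sin θ) = (26.841259, 39.793803)
θ=56°: h = r sin θ − e = 39.793803 − 9 = 30.793803
θ=56°: x = r cos θ + √(L² − h²) = 26.841259 + 151.910308 = 178.751567
θ=134°: crank pin P = (r cos θ, r sin θ) = (-33.343602, 34.528310)
θ=134°: h = r sin θ − e = 34.528310 − 9 = 25.528310
θ=134°: x = r cos θ + √(L² − h²) = -33.343602 + 152.883306 = 119.539705
θ=291°: crank pin P = (r cos θ, r sin θ) = (17.201662, -44.811860)
θ=291°: h = r sin θ − e = -44.811860 − 9 = -53.811860
θ=291°: x = r cos θ + √(L² − h²) = 17.201662 + 145.359154 = 162.560816

θ=56°: 178.7516
θ=134°: 119.5397
θ=291°: 162.5608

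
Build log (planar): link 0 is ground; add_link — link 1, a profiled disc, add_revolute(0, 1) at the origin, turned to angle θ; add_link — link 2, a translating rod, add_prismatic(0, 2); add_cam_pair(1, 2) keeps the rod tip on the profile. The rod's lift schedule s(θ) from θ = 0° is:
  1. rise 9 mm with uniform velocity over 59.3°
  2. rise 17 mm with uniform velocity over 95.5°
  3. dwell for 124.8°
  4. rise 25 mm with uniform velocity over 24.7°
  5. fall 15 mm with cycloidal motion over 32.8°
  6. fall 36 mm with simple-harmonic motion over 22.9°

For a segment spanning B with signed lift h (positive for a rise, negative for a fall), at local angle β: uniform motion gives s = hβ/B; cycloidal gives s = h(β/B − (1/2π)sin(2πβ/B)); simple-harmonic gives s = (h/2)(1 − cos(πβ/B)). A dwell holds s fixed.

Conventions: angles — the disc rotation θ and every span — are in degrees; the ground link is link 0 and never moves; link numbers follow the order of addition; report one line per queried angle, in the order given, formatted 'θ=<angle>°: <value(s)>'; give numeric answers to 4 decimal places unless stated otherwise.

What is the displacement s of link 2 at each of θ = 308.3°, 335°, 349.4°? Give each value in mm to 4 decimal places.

seg 1 [0°–59.3°] uniform, h=9: full span → s += 9 → s = 9.0000
seg 2 [59.3°–154.8°] uniform, h=17: full span → s += 17 → s = 26.0000
seg 3 [154.8°–279.6°] dwell: s stays 26.0000
seg 4 [279.6°–304.3°] uniform, h=25: full span → s += 25 → s = 51.0000
seg 5 [304.3°–337.1°] cycloidal, h=-15: θ=308.3° here. β=4, B=32.8. -15·(0.1220 − sin(2π·0.1220)/(2π)) = -0.1738 → s = 50.8262
seg 5 [304.3°–337.1°] cycloidal, h=-15: θ=335° here. β=30.7, B=32.8. -15·(0.9360 − sin(2π·0.9360)/(2π)) = -14.9743 → s = 36.0257
seg 5 [304.3°–337.1°] cycloidal, h=-15: full span → s += -15 → s = 36.0000
seg 6 [337.1°–360°] simple-harmonic, h=-36: θ=349.4° here. β=12.3, B=22.9. -36/2·(1 − cos(π·0.5371)) = -20.0942 → s = 15.9058

θ=308.3°: 50.8262
θ=335°: 36.0257
θ=349.4°: 15.9058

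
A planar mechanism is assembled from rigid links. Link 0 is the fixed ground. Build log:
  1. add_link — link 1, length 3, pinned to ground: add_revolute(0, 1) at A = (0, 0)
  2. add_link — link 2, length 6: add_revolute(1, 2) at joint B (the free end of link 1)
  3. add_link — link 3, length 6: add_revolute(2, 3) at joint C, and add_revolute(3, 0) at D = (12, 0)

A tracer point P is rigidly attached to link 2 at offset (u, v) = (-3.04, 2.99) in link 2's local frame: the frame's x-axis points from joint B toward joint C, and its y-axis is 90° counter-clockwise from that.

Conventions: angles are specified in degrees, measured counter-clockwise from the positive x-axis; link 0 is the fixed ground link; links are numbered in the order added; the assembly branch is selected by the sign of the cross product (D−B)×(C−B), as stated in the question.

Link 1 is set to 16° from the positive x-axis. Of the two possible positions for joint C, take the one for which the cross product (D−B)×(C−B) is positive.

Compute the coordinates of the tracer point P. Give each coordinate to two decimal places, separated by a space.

A=(0,0), D=(12.00,0)
B = A + 3.00·(cos16°, sin16°) = (2.8838, 0.8269)
|BD| = 9.1536
circle(B,6.00) ∩ circle(D,6.00): a=4.5768, h=3.8798
  candidates: C₊=(7.7924,4.2774) cross=35.514; C₋=(7.0914,-3.4505) cross=-35.514
  branch + wants cross > 0 → take C=(7.7924,4.2774) (cross=35.514)
ex = (C−B)/|BC| = (0.8181,0.5751); ey = (-0.5751,0.8181)
P = B + -3.04·ex + 2.99·ey = (-1.3227,1.5248)

-1.32 1.52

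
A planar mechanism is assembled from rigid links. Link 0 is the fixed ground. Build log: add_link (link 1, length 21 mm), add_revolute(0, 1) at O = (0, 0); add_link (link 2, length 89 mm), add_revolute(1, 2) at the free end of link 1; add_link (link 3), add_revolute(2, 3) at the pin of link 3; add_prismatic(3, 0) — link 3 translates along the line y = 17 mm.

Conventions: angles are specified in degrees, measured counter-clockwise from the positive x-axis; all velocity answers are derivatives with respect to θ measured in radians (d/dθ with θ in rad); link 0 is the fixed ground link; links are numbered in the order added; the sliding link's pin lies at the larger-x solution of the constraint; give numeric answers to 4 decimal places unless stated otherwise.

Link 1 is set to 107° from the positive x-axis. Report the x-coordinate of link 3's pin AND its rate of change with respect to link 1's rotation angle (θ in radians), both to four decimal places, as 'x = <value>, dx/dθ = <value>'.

geometry: r = 21 mm, L = 89 mm, e = 17 mm
crank pin P = (r cos θ, r sin θ) = (-6.139806, 20.082400)
h = r sin θ − e = 20.082400 − 17 = 3.082400
x = r cos θ + √(L² − h²) = -6.139806 + 88.946607 = 82.806801
dx/dθ = −r sin θ − h·r cos θ/√(L² − h²) (θ in radians; h = 3.082400) = -19.869628

x = 82.8068, dx/dθ = -19.8696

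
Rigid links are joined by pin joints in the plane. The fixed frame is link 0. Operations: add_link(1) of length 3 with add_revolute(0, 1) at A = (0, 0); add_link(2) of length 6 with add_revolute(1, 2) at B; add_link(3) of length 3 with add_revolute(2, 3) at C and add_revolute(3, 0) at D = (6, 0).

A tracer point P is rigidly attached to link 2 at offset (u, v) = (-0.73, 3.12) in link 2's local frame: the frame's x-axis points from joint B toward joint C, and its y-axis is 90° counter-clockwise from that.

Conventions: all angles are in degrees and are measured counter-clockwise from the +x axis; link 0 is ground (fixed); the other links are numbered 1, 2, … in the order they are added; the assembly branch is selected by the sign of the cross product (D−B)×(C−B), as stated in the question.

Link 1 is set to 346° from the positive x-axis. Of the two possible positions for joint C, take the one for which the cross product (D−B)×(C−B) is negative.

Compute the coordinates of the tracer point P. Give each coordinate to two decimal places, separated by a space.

A=(0,0), D=(6.00,0)
B = A + 3.00·(cos346°, sin346°) = (2.9109, -0.7258)
|BD| = 3.1732
circle(B,6.00) ∩ circle(D,3.00): a=5.8410, h=1.3723
  candidates: C₊=(8.2832,1.9461) cross=4.355; C₋=(8.9109,-0.7258) cross=-4.355
  branch - wants cross < 0 → take C=(8.9109,-0.7258) (cross=-4.355)
ex = (C−B)/|BC| = (1.0000,0.0000); ey = (-0.0000,1.0000)
P = B + -0.73·ex + 3.12·ey = (2.1809,2.3942)

2.18 2.39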